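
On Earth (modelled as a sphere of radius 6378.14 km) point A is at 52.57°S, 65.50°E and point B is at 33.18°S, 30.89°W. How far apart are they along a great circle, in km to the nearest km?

Let φ₁ = -0.9175 rad, φ₂ = -0.5791 rad, and Δλ = -1.6823 rad.
Haversine: a = sin²(Δφ/2) + cos φ₁ cos φ₂ sin²(Δλ/2) = 0.0284 + (0.6078)(0.8370)(0.5556) = 0.31101.
Central angle c = 2·arcsin(√a) = 1.18319 rad.
Distance = R·c = 6378.14 × 1.1832 ≈ 7547 km.

7547 km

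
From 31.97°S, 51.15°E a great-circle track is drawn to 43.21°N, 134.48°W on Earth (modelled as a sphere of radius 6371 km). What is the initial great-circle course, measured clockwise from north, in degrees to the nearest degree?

With φ₁ = -0.5580, φ₂ = 0.7542, Δλ = 3.0433 rad, the forward-azimuth formula gives
θ = atan2( sin Δλ cos φ₂ , cos φ₁ sin φ₂ − sin φ₁ cos φ₂ cos Δλ ) = atan2(0.0715, 0.1968) = 19.97°.
So the initial bearing is 20°.

20°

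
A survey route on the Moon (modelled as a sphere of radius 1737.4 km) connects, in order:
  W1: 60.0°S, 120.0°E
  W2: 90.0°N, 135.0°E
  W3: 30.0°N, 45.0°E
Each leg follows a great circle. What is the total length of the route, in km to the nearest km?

6368 km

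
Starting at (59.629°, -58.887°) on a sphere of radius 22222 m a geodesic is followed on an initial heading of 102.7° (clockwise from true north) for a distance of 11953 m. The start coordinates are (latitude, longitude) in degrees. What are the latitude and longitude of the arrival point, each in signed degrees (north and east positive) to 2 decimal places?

43.16°, -15.64°

Angular distance δ = d/R = 11953/22222 = 0.53789 rad; initial bearing θ = 1.7925 rad.
sin φ₂ = sin φ₁ cos δ + cos φ₁ sin δ cos θ = (0.8628)(0.8588) + (0.5056)(0.5123)(-0.2198) = 0.6840, so φ₂ = 43.16°.
Δλ = atan2(sin θ sin δ cos φ₁, cos δ − sin φ₁ sin φ₂) = atan2(0.2527, 0.2687) = 43.245°.
λ₂ = -58.887° + 43.245° = -15.64°.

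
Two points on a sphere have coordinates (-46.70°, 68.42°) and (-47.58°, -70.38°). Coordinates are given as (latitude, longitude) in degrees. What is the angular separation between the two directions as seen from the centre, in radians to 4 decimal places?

1.3805 rad

In radians: φ₁ = -0.8151, φ₂ = -0.8304, Δλ = -138.800° = -2.4225 rad.
cos c = sin φ₁ sin φ₂ + cos φ₁ cos φ₂ cos Δλ = (-0.7278)(-0.7382) + (0.6858)(0.6746)(-0.7524) = 0.18917,
so c = arccos(0.18917) = 1.38048 rad.
So the angular separation is 1.3805 rad.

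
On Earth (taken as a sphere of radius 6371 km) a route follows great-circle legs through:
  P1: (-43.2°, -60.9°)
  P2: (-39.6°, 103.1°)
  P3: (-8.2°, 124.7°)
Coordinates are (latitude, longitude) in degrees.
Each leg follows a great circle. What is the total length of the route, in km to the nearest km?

Leg P1→P2: central angle 1.6746 rad, distance 10668.6 km.
Leg P2→P3: central angle 0.6435 rad, distance 4099.8 km.
Total: 10668.6 + 4099.8 ≈ 14768 km.

14768 km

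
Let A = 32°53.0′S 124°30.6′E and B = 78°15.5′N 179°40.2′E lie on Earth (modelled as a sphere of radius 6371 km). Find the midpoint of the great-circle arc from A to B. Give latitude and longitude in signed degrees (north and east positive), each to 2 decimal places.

Central angle δ = 2.0197 rad. Interpolating on the sphere with fraction f = 0.5:
P = [sin((1−f)δ)·A + sin(fδ)·B] / sin δ = 0.9398·A + 0.9398·B in Cartesian coordinates,
giving P = (-0.6384, 0.6515, 0.4099), i.e. latitude 24.20°, longitude 134.42°.

24.20°, 134.42°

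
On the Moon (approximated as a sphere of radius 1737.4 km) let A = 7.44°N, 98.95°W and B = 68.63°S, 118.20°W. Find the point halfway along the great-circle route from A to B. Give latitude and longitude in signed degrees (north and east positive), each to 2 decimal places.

-30.87°, -104.09°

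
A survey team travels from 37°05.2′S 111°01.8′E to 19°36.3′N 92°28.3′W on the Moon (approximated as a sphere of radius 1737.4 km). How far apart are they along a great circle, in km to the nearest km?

In radians: φ₁ = -0.6473, φ₂ = 0.3422, Δλ = 156.498° = 2.7314 rad.
Haversine: a = sin²(Δφ/2) + cos φ₁ cos φ₂ sin²(Δλ/2) = 0.2254 + (0.7977)(0.9420)(0.9585) = 0.94574.
Central angle c = 2·arcsin(√a) = 2.67139 rad.
Distance = R·c = 1737.4 × 2.6714 ≈ 4641 km.

4641 km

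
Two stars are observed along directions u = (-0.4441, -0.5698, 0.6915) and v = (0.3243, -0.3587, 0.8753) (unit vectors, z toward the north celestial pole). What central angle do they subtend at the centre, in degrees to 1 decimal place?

48.3°

u·v = 0.6656; |u| = 1.0000, |v| = 1.0000.
cos θ = (u·v)/(|u||v|) = 0.6656, so θ = 48.3°.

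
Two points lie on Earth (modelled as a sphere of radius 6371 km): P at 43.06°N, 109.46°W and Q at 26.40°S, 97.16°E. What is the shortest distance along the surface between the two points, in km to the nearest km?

Let φ₁ = 0.7515 rad, φ₂ = -0.4608 rad, and Δλ = -2.6770 rad.
cos c = sin φ₁ sin φ₂ + cos φ₁ cos φ₂ cos Δλ = (0.6828)(-0.4446) + (0.7306)(0.8957)(-0.8940) = -0.88865,
so c = arccos(-0.88865) = 2.66519 rad.
Distance = R·c = 6371 × 2.6652 ≈ 16980 km.

16980 km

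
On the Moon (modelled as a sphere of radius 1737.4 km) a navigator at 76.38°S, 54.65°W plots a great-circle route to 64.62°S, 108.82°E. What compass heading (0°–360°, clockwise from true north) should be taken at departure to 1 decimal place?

168.7°

Δλ = 163.470° = 2.8531 rad.
y = sin Δλ · cos φ₂ = (0.2845)(0.4286) = 0.1219
x = cos φ₁ sin φ₂ − sin φ₁ cos φ₂ cos Δλ = (0.2355)(-0.9035) − (-0.9719)(0.4286)(-0.9587) = -0.6121
θ = atan2(y, x) = 168.73°, so the bearing is 168.7°.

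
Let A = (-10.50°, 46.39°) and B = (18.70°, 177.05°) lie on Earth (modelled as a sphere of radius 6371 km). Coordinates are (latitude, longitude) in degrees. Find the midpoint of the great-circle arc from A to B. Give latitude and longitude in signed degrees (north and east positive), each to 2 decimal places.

Central angle δ = 2.2986 rad. Interpolating on the sphere with fraction f = 0.5:
P = [sin((1−f)δ)·A + sin(fδ)·B] / sin δ = 1.2222·A + 1.2222·B in Cartesian coordinates,
giving P = (-0.3272, 0.9297, 0.1691), i.e. latitude 9.74°, longitude 109.39°.

9.74°, 109.39°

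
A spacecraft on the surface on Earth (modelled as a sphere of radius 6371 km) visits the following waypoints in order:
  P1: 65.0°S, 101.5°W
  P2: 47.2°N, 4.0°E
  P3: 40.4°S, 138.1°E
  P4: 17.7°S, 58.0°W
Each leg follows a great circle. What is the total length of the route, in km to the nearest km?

Leg P1→P2: central angle 2.4064 rad, distance 15331.4 km.
Leg P2→P3: central angle 2.5601 rad, distance 16310.2 km.
Leg P3→P4: central angle 2.0944 rad, distance 13343.3 km.
Total: 15331.4 + 16310.2 + 13343.3 ≈ 44985 km.

44985 km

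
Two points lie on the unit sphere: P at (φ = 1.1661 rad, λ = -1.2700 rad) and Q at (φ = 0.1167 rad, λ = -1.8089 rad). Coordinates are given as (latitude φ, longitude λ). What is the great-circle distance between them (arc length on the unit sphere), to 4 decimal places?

1.1122

Let φ₁ = 1.1661 rad, φ₂ = 0.1167 rad, and Δλ = -0.5389 rad.
cos c = sin φ₁ sin φ₂ + cos φ₁ cos φ₂ cos Δλ = (0.9192)(0.1164) + (0.3937)(0.9932)(0.8583) = 0.44267,
so c = arccos(0.44267) = 1.11222 rad.
On the unit sphere the arc length equals the central angle: 1.1122.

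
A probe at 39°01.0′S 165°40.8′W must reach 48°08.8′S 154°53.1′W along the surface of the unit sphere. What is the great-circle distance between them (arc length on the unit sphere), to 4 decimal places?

Let φ₁ = -0.6810 rad, φ₂ = -0.8403 rad, and Δλ = 0.1884 rad.
cos c = sin φ₁ sin φ₂ + cos φ₁ cos φ₂ cos Δλ = (-0.6295)(-0.7449) + (0.7770)(0.6672)(0.9823) = 0.97816,
so c = arccos(0.97816) = 0.20939 rad.
On the unit sphere the arc length equals the central angle: 0.2094.

0.2094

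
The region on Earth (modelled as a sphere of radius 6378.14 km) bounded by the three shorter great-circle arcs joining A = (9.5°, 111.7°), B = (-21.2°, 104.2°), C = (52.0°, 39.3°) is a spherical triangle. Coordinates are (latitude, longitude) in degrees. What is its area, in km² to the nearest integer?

14761498 km²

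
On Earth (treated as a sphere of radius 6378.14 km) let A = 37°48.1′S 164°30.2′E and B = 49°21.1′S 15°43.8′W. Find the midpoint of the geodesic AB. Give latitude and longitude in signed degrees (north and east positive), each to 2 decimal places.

-84.22°, 165.60°

The central angle between A and B is δ = 1.6205 rad.
With f = 0.5, the slerp weights are sin((1−f)δ)/sin δ = 0.7253 and sin(fδ)/sin δ = 0.7253.
Weighted sum of the unit vectors: (0.7253)·(-0.7614,0.2111,-0.6129) + (0.7253)·(0.6270,-0.1766,-0.7587) = (-0.0975, 0.0250, -0.9949).
Converting back: φ = atan2(z, √(x²+y²)) = -84.22°, λ = atan2(y, x) = 165.60°.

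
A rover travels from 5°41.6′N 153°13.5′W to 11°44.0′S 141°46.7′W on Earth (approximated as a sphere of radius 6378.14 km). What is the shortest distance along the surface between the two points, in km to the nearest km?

Let φ₁ = 0.0994 rad, φ₂ = -0.2048 rad, and Δλ = 0.1998 rad.
cos c = sin φ₁ sin φ₂ + cos φ₁ cos φ₂ cos Δλ = (0.0992)(-0.2034) + (0.9951)(0.9791)(0.9801) = 0.93472,
so c = arccos(0.93472) = 0.36332 rad.
Distance = R·c = 6378.14 × 0.3633 ≈ 2317 km.

2317 km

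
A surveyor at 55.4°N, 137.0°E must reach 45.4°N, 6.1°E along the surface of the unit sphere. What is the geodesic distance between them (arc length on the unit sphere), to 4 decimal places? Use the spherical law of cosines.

In radians: φ₁ = 0.9669, φ₂ = 0.7924, Δλ = -130.900° = -2.2846 rad.
cos c = sin φ₁ sin φ₂ + cos φ₁ cos φ₂ cos Δλ = (0.8231)(0.7120) + (0.5678)(0.7022)(-0.6547) = 0.32504,
so c = arccos(0.32504) = 1.23974 rad.
On the unit sphere the arc length equals the central angle: 1.2397.

1.2397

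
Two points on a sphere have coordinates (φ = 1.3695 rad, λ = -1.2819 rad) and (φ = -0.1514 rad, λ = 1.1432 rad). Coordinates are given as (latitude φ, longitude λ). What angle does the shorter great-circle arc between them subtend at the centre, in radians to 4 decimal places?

1.8722 rad

Let φ₁ = 1.3695 rad, φ₂ = -0.1514 rad, and Δλ = 2.4251 rad.
Haversine: a = sin²(Δφ/2) + cos φ₁ cos φ₂ sin²(Δλ/2) = 0.4751 + (0.1999)(0.9886)(0.8771) = 0.64841.
Central angle c = 2·arcsin(√a) = 1.87217 rad.
So the angular separation is 1.8722 rad.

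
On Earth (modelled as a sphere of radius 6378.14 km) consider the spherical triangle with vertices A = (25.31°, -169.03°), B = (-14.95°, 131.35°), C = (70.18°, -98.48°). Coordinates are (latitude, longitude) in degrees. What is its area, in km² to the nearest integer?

Side lengths (central angles): a = 2.0421, b = 1.0423, c = 1.2330 rad; semiperimeter s = 2.1587.
By l'Huilier's theorem, tan(E/4) = √[tan(s/2) tan((s−a)/2) tan((s−b)/2) tan((s−c)/2)], giving spherical excess E = 0.7291 rad.
Area = E·R² = 0.7291 × (6378.14)² ≈ 29660979 km².

29660979 km²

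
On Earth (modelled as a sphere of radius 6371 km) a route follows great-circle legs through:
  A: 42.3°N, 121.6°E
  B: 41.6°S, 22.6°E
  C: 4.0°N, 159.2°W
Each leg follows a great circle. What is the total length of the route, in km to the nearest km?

29422 km

Leg A→B: central angle 2.1334 rad, distance 13591.6 km.
Leg B→C: central angle 2.4847 rad, distance 15830.3 km.
Total: 13591.6 + 15830.3 ≈ 29422 km.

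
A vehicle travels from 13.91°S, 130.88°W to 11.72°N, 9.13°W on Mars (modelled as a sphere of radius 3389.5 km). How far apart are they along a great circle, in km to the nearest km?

7294 km

In radians: φ₁ = -0.2428, φ₂ = 0.2046, Δλ = 121.750° = 2.1249 rad.
cos c = sin φ₁ sin φ₂ + cos φ₁ cos φ₂ cos Δλ = (-0.2404)(0.2031) + (0.9707)(0.9792)(-0.5262) = -0.54897,
so c = arccos(-0.54897) = 2.15192 rad.
Distance = R·c = 3389.5 × 2.1519 ≈ 7294 km.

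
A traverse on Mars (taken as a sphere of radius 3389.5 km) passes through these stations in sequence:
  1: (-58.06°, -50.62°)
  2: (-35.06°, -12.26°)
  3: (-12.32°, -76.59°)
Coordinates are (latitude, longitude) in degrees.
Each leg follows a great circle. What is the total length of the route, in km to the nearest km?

Leg 1→2: central angle 0.5970 rad, distance 2023.5 km.
Leg 2→3: central angle 1.0827 rad, distance 3669.6 km.
Total: 2023.5 + 3669.6 ≈ 5693 km.

5693 km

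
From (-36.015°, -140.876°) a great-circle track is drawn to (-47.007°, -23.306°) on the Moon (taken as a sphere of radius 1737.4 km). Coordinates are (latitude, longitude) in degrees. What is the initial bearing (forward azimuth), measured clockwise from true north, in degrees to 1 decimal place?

142.1°

With φ₁ = -0.6286, φ₂ = -0.8204, Δλ = 2.0520 rad, the forward-azimuth formula gives
θ = atan2( sin Δλ cos φ₂ , cos φ₁ sin φ₂ − sin φ₁ cos φ₂ cos Δλ ) = atan2(0.6045, -0.7772) = 142.13°.
So the initial bearing is 142.1°.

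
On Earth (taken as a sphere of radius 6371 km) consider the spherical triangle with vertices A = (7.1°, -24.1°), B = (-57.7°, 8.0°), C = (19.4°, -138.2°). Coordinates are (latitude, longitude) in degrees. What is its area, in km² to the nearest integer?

92628812 km²

Side lengths (central angles): a = 2.3456, b = 1.9189, c = 1.2189 rad; semiperimeter s = 2.7417.
By l'Huilier's theorem, tan(E/4) = √[tan(s/2) tan((s−a)/2) tan((s−b)/2) tan((s−c)/2)], giving spherical excess E = 2.2821 rad.
Area = E·R² = 2.2821 × (6371)² ≈ 92628812 km².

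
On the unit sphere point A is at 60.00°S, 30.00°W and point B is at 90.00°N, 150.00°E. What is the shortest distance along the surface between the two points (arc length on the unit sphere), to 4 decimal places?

2.6180

With latitudes φ₁ = -60.000°, φ₂ = 90.000° and longitude difference Δλ = -180.000°:
cos c = sin φ₁ sin φ₂ + cos φ₁ cos φ₂ cos Δλ = (-0.8660)(1.0000) + (0.5000)(0.0000)(-1.0000) = -0.86603,
so c = arccos(-0.86603) = 2.61799 rad.
On the unit sphere the arc length equals the central angle: 2.6180.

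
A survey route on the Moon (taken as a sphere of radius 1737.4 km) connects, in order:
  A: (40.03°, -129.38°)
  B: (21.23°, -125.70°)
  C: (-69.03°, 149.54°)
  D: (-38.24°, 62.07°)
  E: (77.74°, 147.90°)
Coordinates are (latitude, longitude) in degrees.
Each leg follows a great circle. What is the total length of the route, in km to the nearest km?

Leg A→B: central angle 0.3327 rad, distance 578.0 km.
Leg B→C: central angle 1.8835 rad, distance 3272.4 km.
Leg C→D: central angle 0.9393 rad, distance 1631.9 km.
Leg D→E: central angle 2.2052 rad, distance 3831.3 km.
Total: 578.0 + 3272.4 + 1631.9 + 3831.3 ≈ 9314 km.

9314 km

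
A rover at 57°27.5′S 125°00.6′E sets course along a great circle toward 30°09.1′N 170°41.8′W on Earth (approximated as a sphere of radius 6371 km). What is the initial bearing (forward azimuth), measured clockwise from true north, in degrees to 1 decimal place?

Δλ = 64.293° = 1.1221 rad.
y = sin Δλ · cos φ₂ = (0.9010)(0.8647) = 0.7791
x = cos φ₁ sin φ₂ − sin φ₁ cos φ₂ cos Δλ = (0.5379)(0.5023) − (-0.8430)(0.8647)(0.4338) = 0.5864
θ = atan2(y, x) = 53.03°, so the bearing is 53.0°.

53.0°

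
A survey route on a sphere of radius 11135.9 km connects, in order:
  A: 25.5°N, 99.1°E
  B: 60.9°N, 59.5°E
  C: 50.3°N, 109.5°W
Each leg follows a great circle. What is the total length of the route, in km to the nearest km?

21934 km

Leg A→B: central angle 0.7750 rad, distance 8630.8 km.
Leg B→C: central angle 1.1947 rad, distance 13303.6 km.
Total: 8630.8 + 13303.6 ≈ 21934 km.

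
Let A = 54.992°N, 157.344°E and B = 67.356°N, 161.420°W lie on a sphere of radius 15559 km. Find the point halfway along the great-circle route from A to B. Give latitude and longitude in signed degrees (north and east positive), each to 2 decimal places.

Central angle δ = 0.3975 rad. Interpolating on the sphere with fraction f = 0.5:
P = [sin((1−f)δ)·A + sin(fδ)·B] / sin δ = 0.5100·A + 0.5100·B in Cartesian coordinates,
giving P = (-0.4562, 0.0501, 0.8885), i.e. latitude 62.68°, longitude 173.73°.

62.68°, 173.73°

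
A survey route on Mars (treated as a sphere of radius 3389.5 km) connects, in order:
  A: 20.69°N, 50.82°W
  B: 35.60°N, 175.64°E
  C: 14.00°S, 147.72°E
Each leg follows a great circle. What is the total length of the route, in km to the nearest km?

9747 km

Leg A→B: central angle 1.8948 rad, distance 6422.3 km.
Leg B→C: central angle 0.9809 rad, distance 3324.7 km.
Total: 6422.3 + 3324.7 ≈ 9747 km.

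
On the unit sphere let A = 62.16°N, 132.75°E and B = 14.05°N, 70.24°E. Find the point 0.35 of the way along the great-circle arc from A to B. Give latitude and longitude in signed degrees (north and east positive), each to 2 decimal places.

49.41°, 98.42°

Central angle δ = 1.1332 rad. Interpolating on the sphere with fraction f = 0.35:
P = [sin((1−f)δ)·A + sin(fδ)·B] / sin δ = 0.7416·A + 0.4265·B in Cartesian coordinates,
giving P = (-0.0952, 0.6437, 0.7593), i.e. latitude 49.41°, longitude 98.42°.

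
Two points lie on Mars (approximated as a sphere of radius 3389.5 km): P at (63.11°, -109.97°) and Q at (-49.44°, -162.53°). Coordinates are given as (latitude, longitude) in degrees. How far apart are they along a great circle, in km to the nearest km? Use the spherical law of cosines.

Let φ₁ = 1.1015 rad, φ₂ = -0.8629 rad, and Δλ = -0.9173 rad.
cos c = sin φ₁ sin φ₂ + cos φ₁ cos φ₂ cos Δλ = (0.8919)(-0.7597) + (0.4523)(0.6502)(0.6079) = -0.49879,
so c = arccos(-0.49879) = 2.09300 rad.
Distance = R·c = 3389.5 × 2.0930 ≈ 7094 km.

7094 km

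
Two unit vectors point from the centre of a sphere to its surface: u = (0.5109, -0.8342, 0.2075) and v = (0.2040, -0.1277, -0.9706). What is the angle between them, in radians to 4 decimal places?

u·v = 0.0094; |u| = 1.0000, |v| = 1.0000.
cos θ = (u·v)/(|u||v|) = 0.0094, so θ = 1.5614 rad.

1.5614 rad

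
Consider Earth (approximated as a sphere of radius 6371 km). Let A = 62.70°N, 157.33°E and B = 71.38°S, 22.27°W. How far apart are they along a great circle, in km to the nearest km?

Let φ₁ = 1.0943 rad, φ₂ = -1.2458 rad, and Δλ = -3.1346 rad.
cos c = sin φ₁ sin φ₂ + cos φ₁ cos φ₂ cos Δλ = (0.8886)(-0.9477) + (0.4586)(0.3193)(-1.0000) = -0.98854,
so c = arccos(-0.98854) = 2.99007 rad.
Distance = R·c = 6371 × 2.9901 ≈ 19050 km.

19050 km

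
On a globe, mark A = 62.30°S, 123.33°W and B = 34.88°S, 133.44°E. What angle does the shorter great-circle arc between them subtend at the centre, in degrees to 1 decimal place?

65.2°

In radians: φ₁ = -1.0873, φ₂ = -0.6088, Δλ = -103.230° = -1.8017 rad.
Haversine: a = sin²(Δφ/2) + cos φ₁ cos φ₂ sin²(Δλ/2) = 0.0562 + (0.4648)(0.8204)(0.6144) = 0.29048.
Central angle c = 2·arcsin(√a) = 1.13840 rad.
So the angular separation is 65.2°.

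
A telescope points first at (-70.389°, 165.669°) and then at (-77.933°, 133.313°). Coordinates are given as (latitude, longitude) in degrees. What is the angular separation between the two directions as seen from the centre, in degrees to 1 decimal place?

Let φ₁ = -1.2285 rad, φ₂ = -1.3602 rad, and Δλ = -0.5647 rad.
Haversine: a = sin²(Δφ/2) + cos φ₁ cos φ₂ sin²(Δλ/2) = 0.0043 + (0.3356)(0.2091)(0.0776) = 0.00977.
Central angle c = 2·arcsin(√a) = 0.19806 rad.
So the angular separation is 11.3°.

11.3°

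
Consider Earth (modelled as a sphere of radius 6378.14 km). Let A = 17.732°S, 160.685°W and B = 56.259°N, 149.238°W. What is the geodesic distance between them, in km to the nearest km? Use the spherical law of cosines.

With latitudes φ₁ = -17.732°, φ₂ = 56.259° and longitude difference Δλ = 11.447°:
cos c = sin φ₁ sin φ₂ + cos φ₁ cos φ₂ cos Δλ = (-0.3046)(0.8316) + (0.9525)(0.5554)(0.9801) = 0.26526,
so c = arccos(0.26526) = 1.30232 rad.
Distance = R·c = 6378.14 × 1.3023 ≈ 8306 km.

8306 km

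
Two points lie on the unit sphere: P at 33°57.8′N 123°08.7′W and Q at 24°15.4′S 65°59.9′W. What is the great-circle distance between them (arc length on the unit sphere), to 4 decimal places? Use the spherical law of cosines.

Let φ₁ = 0.5928 rad, φ₂ = -0.4234 rad, and Δλ = 0.9974 rad.
cos c = sin φ₁ sin φ₂ + cos φ₁ cos φ₂ cos Δλ = (0.5587)(-0.4108) + (0.8294)(0.9117)(0.5425) = 0.18070,
so c = arccos(0.18070) = 1.38909 rad.
On the unit sphere the arc length equals the central angle: 1.3891.

1.3891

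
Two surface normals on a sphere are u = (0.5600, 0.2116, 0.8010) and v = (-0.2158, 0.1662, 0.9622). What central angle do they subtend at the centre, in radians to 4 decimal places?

0.8161 rad

u·v = 0.6850; |u| = 1.0000, |v| = 1.0000.
cos θ = (u·v)/(|u||v|) = 0.6850, so θ = 0.8161 rad.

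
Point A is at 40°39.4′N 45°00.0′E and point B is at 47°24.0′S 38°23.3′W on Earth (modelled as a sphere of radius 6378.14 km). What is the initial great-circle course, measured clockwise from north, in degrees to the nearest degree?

228°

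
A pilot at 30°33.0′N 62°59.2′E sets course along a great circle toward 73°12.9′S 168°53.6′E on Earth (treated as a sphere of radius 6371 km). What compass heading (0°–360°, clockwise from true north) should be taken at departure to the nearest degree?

With φ₁ = 0.5332, φ₂ = -1.2778, Δλ = 1.8484 rad, the forward-azimuth formula gives
θ = atan2( sin Δλ cos φ₂ , cos φ₁ sin φ₂ − sin φ₁ cos φ₂ cos Δλ ) = atan2(0.2777, -0.7843) = 160.50°.
So the initial bearing is 160°.

160°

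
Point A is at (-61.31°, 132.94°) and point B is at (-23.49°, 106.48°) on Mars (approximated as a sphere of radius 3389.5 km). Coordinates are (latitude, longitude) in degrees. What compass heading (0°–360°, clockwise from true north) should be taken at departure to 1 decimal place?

With φ₁ = -1.0701, φ₂ = -0.4100, Δλ = -0.4618 rad, the forward-azimuth formula gives
θ = atan2( sin Δλ cos φ₂ , cos φ₁ sin φ₂ − sin φ₁ cos φ₂ cos Δλ ) = atan2(-0.4086, 0.5289) = -37.69°.
Adding 360° brings this into [0°, 360°): 322.3°.

322.3°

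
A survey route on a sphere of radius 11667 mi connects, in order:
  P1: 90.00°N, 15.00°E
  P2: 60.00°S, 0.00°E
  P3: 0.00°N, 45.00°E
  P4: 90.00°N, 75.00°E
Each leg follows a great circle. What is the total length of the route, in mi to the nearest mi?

Leg P1→P2: central angle 2.6180 rad, distance 30544.1 mi.
Leg P2→P3: central angle 1.2094 rad, distance 14110.4 mi.
Leg P3→P4: central angle 1.5708 rad, distance 18326.5 mi.
Total: 30544.1 + 14110.4 + 18326.5 ≈ 62981 mi.

62981 mi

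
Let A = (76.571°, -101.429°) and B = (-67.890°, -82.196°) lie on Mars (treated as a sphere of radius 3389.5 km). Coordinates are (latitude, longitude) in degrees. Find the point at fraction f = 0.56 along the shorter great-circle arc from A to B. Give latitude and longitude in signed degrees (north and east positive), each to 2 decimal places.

-4.29°, -89.08°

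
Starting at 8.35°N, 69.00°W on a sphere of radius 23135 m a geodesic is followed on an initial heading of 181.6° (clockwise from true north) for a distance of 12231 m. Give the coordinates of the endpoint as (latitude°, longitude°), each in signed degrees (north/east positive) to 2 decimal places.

Angular distance δ = d/R = 12231/23135 = 0.52868 rad; initial bearing θ = 3.1695 rad.
sin φ₂ = sin φ₁ cos δ + cos φ₁ sin δ cos θ = (0.1452)(0.8635) + (0.9894)(0.5044)(-0.9996) = -0.3735, so φ₂ = -21.93°.
Δλ = atan2(sin θ sin δ cos φ₁, cos δ − sin φ₁ sin φ₂) = atan2(-0.0139, 0.9177) = -0.870°.
λ₂ = -69.000° − 0.870° = -69.87°.

-21.93°, -69.87°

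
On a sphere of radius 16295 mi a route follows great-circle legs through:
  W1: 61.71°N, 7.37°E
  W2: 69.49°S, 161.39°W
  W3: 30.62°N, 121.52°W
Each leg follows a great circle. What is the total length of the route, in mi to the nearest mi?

Leg W1→W2: central angle 2.9840 rad, distance 48624.5 mi.
Leg W2→W3: central angle 1.8190 rad, distance 29640.2 mi.
Total: 48624.5 + 29640.2 ≈ 78265 mi.

78265 mi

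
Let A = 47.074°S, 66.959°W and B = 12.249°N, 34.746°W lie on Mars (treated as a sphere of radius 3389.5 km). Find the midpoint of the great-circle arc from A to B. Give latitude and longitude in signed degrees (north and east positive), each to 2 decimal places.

The central angle between A and B is δ = 1.1508 rad.
With f = 0.5, the slerp weights are sin((1−f)δ)/sin δ = 0.5960 and sin(fδ)/sin δ = 0.5960.
Weighted sum of the unit vectors: (0.5960)·(0.2666,-0.6267,-0.7322) + (0.5960)·(0.8030,-0.5570,0.2122) = (0.6374, -0.7054, -0.3099).
Converting back: φ = atan2(z, √(x²+y²)) = -18.06°, λ = atan2(y, x) = -47.90°.

-18.06°, -47.90°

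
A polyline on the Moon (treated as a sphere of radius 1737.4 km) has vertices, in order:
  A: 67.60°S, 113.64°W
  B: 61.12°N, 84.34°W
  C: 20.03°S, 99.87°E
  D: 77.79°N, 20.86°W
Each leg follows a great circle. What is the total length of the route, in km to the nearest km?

Leg A→B: central angle 2.2771 rad, distance 3956.3 km.
Leg B→C: central angle 2.4226 rad, distance 4209.0 km.
Leg C→D: central angle 2.0223 rad, distance 3513.5 km.
Total: 3956.3 + 4209.0 + 3513.5 ≈ 11679 km.

11679 km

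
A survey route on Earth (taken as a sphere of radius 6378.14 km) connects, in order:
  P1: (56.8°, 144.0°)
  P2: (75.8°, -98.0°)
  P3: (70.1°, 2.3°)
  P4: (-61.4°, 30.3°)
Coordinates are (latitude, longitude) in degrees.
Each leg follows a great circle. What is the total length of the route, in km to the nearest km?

22356 km

Leg P1→P2: central angle 0.7255 rad, distance 4627.6 km.
Leg P2→P3: central angle 0.4587 rad, distance 2925.7 km.
Leg P3→P4: central angle 2.3209 rad, distance 14802.8 km.
Total: 4627.6 + 2925.7 + 14802.8 ≈ 22356 km.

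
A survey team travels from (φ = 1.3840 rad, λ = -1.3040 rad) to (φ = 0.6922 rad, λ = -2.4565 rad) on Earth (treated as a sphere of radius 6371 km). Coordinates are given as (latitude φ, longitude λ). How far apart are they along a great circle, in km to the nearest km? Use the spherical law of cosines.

Let φ₁ = 1.3840 rad, φ₂ = 0.6922 rad, and Δλ = -1.1525 rad.
cos c = sin φ₁ sin φ₂ + cos φ₁ cos φ₂ cos Δλ = (0.9826)(0.6382) + (0.1857)(0.7698)(0.4062) = 0.68520,
so c = arccos(0.68520) = 0.81591 rad.
Distance = R·c = 6371 × 0.8159 ≈ 5198 km.

5198 km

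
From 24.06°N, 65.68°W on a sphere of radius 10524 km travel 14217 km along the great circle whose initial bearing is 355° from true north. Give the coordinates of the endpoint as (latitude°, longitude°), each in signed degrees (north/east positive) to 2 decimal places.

Angular distance δ = d/R = 14217/10524 = 1.35091 rad; initial bearing θ = 6.1959 rad.
sin φ₂ = sin φ₁ cos δ + cos φ₁ sin δ cos θ = (0.4077)(0.2181) + (0.9131)(0.9759)(0.9962) = 0.9767, so φ₂ = 77.60°.
Δλ = atan2(sin θ sin δ cos φ₁, cos δ − sin φ₁ sin φ₂) = atan2(-0.0777, -0.1801) = -156.668°.
λ₂ = -65.680° − 156.668° = -222.35° → 137.65° after wrapping to (−180°, 180°].

77.60°, 137.65°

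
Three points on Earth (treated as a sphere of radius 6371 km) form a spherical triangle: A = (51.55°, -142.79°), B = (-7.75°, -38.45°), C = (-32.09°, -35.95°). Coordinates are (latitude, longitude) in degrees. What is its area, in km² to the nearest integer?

16296055 km²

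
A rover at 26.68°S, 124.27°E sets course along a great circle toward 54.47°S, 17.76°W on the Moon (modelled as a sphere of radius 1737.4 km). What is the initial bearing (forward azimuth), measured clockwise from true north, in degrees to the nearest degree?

201°

Δλ = -142.030° = -2.4789 rad.
y = sin Δλ · cos φ₂ = (-0.6152)(0.5811) = -0.3575
x = cos φ₁ sin φ₂ − sin φ₁ cos φ₂ cos Δλ = (0.8935)(-0.8138) − (-0.4490)(0.5811)(-0.7883) = -0.9329
θ = atan2(y, x) = -159.03°; adding 360° gives 201°.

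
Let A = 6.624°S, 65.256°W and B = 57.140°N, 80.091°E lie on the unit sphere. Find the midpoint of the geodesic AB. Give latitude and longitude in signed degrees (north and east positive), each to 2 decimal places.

49.09°, -35.83°

The central angle between A and B is δ = 2.1415 rad.
With f = 0.5, the slerp weights are sin((1−f)δ)/sin δ = 1.0429 and sin(fδ)/sin δ = 1.0429.
Weighted sum of the unit vectors: (1.0429)·(0.4158,-0.9021,-0.1154) + (1.0429)·(0.0934,0.5345,0.8400) = (0.5310, -0.3834, 0.7557).
Converting back: φ = atan2(z, √(x²+y²)) = 49.09°, λ = atan2(y, x) = -35.83°.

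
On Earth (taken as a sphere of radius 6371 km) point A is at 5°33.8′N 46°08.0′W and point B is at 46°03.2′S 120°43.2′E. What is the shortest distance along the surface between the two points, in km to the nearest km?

With latitudes φ₁ = 5.563°, φ₂ = -46.053° and longitude difference Δλ = 166.853°:
Haversine: a = sin²(Δφ/2) + cos φ₁ cos φ₂ sin²(Δλ/2) = 0.1895 + (0.9953)(0.6940)(0.9869) = 0.87121.
Central angle c = 2·arcsin(√a) = 2.40747 rad.
Distance = R·c = 6371 × 2.4075 ≈ 15338 km.

15338 km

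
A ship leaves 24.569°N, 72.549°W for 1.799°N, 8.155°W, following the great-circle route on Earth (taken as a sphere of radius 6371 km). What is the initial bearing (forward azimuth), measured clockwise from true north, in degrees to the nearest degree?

With φ₁ = 0.4288, φ₂ = 0.0314, Δλ = 1.1239 rad, the forward-azimuth formula gives
θ = atan2( sin Δλ cos φ₂ , cos φ₁ sin φ₂ − sin φ₁ cos φ₂ cos Δλ ) = atan2(0.9013, -0.1511) = 99.51°.
So the initial bearing is 100°.

100°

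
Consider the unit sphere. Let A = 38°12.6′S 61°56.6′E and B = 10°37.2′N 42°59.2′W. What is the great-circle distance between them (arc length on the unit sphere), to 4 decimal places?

In radians: φ₁ = -0.6669, φ₂ = 0.1854, Δλ = -104.930° = -1.8314 rad.
cos c = sin φ₁ sin φ₂ + cos φ₁ cos φ₂ cos Δλ = (-0.6185)(0.1843) + (0.7857)(0.9829)(-0.2576) = -0.31297,
so c = arccos(-0.31297) = 1.88911 rad.
On the unit sphere the arc length equals the central angle: 1.8891.

1.8891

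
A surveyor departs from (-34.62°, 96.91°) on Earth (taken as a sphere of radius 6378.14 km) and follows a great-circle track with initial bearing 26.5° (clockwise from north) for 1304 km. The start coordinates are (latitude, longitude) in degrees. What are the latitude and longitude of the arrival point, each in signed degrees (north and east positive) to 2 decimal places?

Angular distance δ = d/R = 1304/6378.14 = 0.20445 rad; initial bearing θ = 0.4625 rad.
sin φ₂ = sin φ₁ cos δ + cos φ₁ sin δ cos θ = (-0.5681)(0.9792) + (0.8229)(0.2030)(0.8949) = -0.4068, so φ₂ = -24.00°.
Δλ = atan2(sin θ sin δ cos φ₁, cos δ − sin φ₁ sin φ₂) = atan2(0.0746, 0.7481) = 5.691°.
λ₂ = 96.910° + 5.691° = 102.60°.

-24.00°, 102.60°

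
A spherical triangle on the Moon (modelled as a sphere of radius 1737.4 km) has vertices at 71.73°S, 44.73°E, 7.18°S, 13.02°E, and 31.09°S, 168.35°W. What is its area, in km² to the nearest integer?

581381 km²

Side lengths (central angles): a = 2.4733, b = 1.3022, c = 1.1774 rad; semiperimeter s = 2.4764.
By l'Huilier's theorem, tan(E/4) = √[tan(s/2) tan((s−a)/2) tan((s−b)/2) tan((s−c)/2)], giving spherical excess E = 0.1926 rad.
Area = E·R² = 0.1926 × (1737.4)² ≈ 581381 km².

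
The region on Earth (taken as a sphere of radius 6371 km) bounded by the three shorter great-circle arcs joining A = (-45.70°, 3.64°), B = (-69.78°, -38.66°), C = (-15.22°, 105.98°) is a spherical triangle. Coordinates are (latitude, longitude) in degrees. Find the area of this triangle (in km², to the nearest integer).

Side lengths (central angles): a = 1.5964, b = 1.5269, c = 0.5546 rad; semiperimeter s = 1.8390.
By l'Huilier's theorem, tan(E/4) = √[tan(s/2) tan((s−a)/2) tan((s−b)/2) tan((s−c)/2)], giving spherical excess E = 0.5452 rad.
Area = E·R² = 0.5452 × (6371)² ≈ 22128654 km².

22128654 km²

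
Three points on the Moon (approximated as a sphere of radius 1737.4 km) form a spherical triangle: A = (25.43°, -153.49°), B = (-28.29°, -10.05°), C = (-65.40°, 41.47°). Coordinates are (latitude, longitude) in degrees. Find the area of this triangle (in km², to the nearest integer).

Side lengths (central angles): a = 0.8513, b = 2.4244, c = 2.5723 rad; semiperimeter s = 2.9240.
By l'Huilier's theorem, tan(E/4) = √[tan(s/2) tan((s−a)/2) tan((s−b)/2) tan((s−c)/2)], giving spherical excess E = 2.7883 rad.
Area = E·R² = 2.7883 × (1737.4)² ≈ 8416761 km².

8416761 km²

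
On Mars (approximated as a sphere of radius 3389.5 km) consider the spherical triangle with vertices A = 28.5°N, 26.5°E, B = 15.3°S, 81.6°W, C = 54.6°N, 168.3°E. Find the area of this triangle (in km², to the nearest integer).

30819701 km²

Side lengths (central angles): a = 1.9901, b = 1.5819, c = 1.9706 rad; semiperimeter s = 2.7713.
By l'Huilier's theorem, tan(E/4) = √[tan(s/2) tan((s−a)/2) tan((s−b)/2) tan((s−c)/2)], giving spherical excess E = 2.6826 rad.
Area = E·R² = 2.6826 × (3389.5)² ≈ 30819701 km².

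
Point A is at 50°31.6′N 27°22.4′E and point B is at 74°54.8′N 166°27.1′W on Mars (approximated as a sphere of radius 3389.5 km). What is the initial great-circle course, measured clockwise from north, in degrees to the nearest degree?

With φ₁ = 0.8819, φ₂ = 1.3075, Δλ = 2.9003 rad, the forward-azimuth formula gives
θ = atan2( sin Δλ cos φ₂ , cos φ₁ sin φ₂ − sin φ₁ cos φ₂ cos Δλ ) = atan2(0.0622, 0.8089) = 4.40°.
So the initial bearing is 4°.

4°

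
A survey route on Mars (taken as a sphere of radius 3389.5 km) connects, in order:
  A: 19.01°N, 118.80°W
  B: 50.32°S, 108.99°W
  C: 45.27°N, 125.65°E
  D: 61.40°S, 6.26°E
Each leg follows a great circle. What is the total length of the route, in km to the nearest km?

21046 km

Leg A→B: central angle 1.2195 rad, distance 4133.3 km.
Leg B→C: central angle 2.5095 rad, distance 8506.1 km.
Leg C→D: central angle 2.4801 rad, distance 8406.3 km.
Total: 4133.3 + 8506.1 + 8406.3 ≈ 21046 km.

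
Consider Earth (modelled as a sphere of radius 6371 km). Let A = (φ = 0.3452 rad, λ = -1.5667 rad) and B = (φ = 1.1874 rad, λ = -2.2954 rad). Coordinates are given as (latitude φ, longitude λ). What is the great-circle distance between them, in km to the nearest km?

6094 km

In radians: φ₁ = 0.3452, φ₂ = 1.1874, Δλ = -41.751° = -0.7287 rad.
Haversine: a = sin²(Δφ/2) + cos φ₁ cos φ₂ sin²(Δλ/2) = 0.1671 + (0.9410)(0.3741)(0.1270) = 0.21179.
Central angle c = 2·arcsin(√a) = 0.95645 rad.
Distance = R·c = 6371 × 0.9564 ≈ 6094 km.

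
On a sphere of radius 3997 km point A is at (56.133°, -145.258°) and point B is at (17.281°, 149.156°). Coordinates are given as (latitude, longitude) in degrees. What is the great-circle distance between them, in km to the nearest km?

Let φ₁ = 0.9797 rad, φ₂ = 0.3016 rad, and Δλ = -1.1447 rad.
cos c = sin φ₁ sin φ₂ + cos φ₁ cos φ₂ cos Δλ = (0.8303)(0.2971) + (0.5573)(0.9549)(0.4133) = 0.46659,
so c = arccos(0.46659) = 1.08536 rad.
Distance = R·c = 3997 × 1.0854 ≈ 4338 km.

4338 km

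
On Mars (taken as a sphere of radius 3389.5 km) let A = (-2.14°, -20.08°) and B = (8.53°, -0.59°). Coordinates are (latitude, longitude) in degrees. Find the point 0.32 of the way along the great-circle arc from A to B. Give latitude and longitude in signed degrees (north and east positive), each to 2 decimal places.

1.31°, -13.88°

Central angle δ = 0.3869 rad. Interpolating on the sphere with fraction f = 0.32:
P = [sin((1−f)δ)·A + sin(fδ)·B] / sin δ = 0.6893·A + 0.3273·B in Cartesian coordinates,
giving P = (0.9706, -0.2398, 0.0228), i.e. latitude 1.31°, longitude -13.88°.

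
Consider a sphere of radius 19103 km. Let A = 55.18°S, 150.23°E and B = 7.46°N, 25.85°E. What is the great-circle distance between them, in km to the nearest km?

38420 km

With latitudes φ₁ = -55.180°, φ₂ = 7.460° and longitude difference Δλ = -124.380°:
cos c = sin φ₁ sin φ₂ + cos φ₁ cos φ₂ cos Δλ = (-0.8209)(0.1298) + (0.5710)(0.9915)(-0.5647) = -0.42629,
so c = arccos(-0.42629) = 2.01118 rad.
Distance = R·c = 19103 × 2.0112 ≈ 38420 km.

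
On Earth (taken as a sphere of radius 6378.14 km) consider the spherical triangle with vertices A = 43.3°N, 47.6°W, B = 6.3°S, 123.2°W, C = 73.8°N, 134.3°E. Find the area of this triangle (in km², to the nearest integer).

44919113 km²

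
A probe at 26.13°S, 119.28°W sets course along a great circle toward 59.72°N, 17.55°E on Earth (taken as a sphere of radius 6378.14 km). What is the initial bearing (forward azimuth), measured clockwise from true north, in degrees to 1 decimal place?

29.4°

Δλ = 136.830° = 2.3881 rad.
y = sin Δλ · cos φ₂ = (0.6842)(0.5042) = 0.3450
x = cos φ₁ sin φ₂ − sin φ₁ cos φ₂ cos Δλ = (0.8978)(0.8636) − (-0.4404)(0.5042)(-0.7293) = 0.6134
θ = atan2(y, x) = 29.36°, so the bearing is 29.4°.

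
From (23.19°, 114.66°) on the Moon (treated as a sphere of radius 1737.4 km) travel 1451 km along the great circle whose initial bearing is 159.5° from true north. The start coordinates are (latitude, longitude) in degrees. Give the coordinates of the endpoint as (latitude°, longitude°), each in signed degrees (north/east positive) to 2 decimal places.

Angular distance δ = d/R = 1451/1737.4 = 0.83516 rad; initial bearing θ = 2.7838 rad.
sin φ₂ = sin φ₁ cos δ + cos φ₁ sin δ cos θ = (0.3938)(0.6711) + (0.9192)(0.7414)(-0.9367) = -0.3741, so φ₂ = -21.97°.
Δλ = atan2(sin θ sin δ cos φ₁, cos δ − sin φ₁ sin φ₂) = atan2(0.2387, 0.8184) = 16.259°.
λ₂ = 114.660° + 16.259° = 130.92°.

-21.97°, 130.92°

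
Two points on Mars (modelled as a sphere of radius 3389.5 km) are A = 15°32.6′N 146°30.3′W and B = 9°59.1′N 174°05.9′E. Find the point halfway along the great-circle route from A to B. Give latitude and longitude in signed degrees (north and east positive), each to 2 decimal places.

Central angle δ = 0.6766 rad. Interpolating on the sphere with fraction f = 0.5:
P = [sin((1−f)δ)·A + sin(fδ)·B] / sin δ = 0.5300·A + 0.5300·B in Cartesian coordinates,
giving P = (-0.9451, -0.2281, 0.2339), i.e. latitude 13.53°, longitude -166.43°.

13.53°, -166.43°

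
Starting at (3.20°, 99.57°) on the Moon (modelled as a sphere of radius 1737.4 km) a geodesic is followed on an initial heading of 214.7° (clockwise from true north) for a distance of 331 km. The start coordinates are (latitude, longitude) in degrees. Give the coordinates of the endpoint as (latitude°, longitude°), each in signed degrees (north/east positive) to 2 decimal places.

Angular distance δ = d/R = 331/1737.4 = 0.19051 rad; initial bearing θ = 3.7472 rad.
sin φ₂ = sin φ₁ cos δ + cos φ₁ sin δ cos θ = (0.0558)(0.9819) + (0.9984)(0.1894)(-0.8221) = -0.1006, so φ₂ = -5.78°.
Δλ = atan2(sin θ sin δ cos φ₁, cos δ − sin φ₁ sin φ₂) = atan2(-0.1076, 0.9875) = -6.220°.
λ₂ = 99.570° − 6.220° = 93.35°.

-5.78°, 93.35°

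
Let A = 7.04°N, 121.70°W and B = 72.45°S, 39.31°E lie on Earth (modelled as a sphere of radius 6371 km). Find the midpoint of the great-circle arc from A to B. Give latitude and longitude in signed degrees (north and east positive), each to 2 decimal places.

The central angle between A and B is δ = 1.9821 rad.
With f = 0.5, the slerp weights are sin((1−f)δ)/sin δ = 0.9127 and sin(fδ)/sin δ = 0.9127.
Weighted sum of the unit vectors: (0.9127)·(-0.5215,-0.8444,0.1226) + (0.9127)·(0.2333,0.1910,-0.9535) = (-0.2631, -0.5964, -0.7584).
Converting back: φ = atan2(z, √(x²+y²)) = -49.32°, λ = atan2(y, x) = -113.80°.

-49.32°, -113.80°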